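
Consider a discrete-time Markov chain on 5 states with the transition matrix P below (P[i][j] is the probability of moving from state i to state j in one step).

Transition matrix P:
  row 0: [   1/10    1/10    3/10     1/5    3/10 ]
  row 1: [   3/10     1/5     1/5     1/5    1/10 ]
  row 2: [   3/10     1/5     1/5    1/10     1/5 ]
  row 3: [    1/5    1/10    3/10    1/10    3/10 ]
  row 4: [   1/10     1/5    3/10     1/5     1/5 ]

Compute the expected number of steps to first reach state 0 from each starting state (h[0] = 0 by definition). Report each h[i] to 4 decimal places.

h = [0.0000, 4.0097, 4.0462, 4.5403, 4.9048]

First-step conditioning: h[0] = 0; for i ≠ 0, h[i] = 1 + Σ_k P[i][k]·h[k].
  h[1] = 1 + 1/5·h[1] + 1/5·h[2] + 1/5·h[3] + 1/10·h[4]
  h[2] = 1 + 1/5·h[1] + 1/5·h[2] + 1/10·h[3] + 1/5·h[4]
  h[3] = 1 + 1/10·h[1] + 3/10·h[2] + 1/10·h[3] + 3/10·h[4]
  h[4] = 1 + 1/5·h[1] + 3/10·h[2] + 1/5·h[3] + 1/5·h[4]
Solving the 4×4 linear system over states ≠ 0 gives exactly h = [0, 3300/823, 3330/823, 11210/2469, 12110/2469] (h[0] = 0 is the target).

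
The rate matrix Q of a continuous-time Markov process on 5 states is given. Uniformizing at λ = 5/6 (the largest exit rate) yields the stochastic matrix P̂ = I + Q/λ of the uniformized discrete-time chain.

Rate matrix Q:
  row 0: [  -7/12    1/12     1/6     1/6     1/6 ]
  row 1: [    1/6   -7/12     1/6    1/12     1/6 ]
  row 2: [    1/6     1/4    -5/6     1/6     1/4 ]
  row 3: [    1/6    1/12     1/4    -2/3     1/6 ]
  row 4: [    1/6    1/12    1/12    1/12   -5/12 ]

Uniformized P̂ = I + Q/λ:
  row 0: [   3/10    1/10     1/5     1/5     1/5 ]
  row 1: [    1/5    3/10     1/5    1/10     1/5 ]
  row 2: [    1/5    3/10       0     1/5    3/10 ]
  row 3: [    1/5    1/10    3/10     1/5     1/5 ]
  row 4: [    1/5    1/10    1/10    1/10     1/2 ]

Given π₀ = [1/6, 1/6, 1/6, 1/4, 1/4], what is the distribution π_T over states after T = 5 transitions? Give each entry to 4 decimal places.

t=0: π = [0.1667, 0.1667, 0.1667, 0.2500, 0.2500]
t=1: π = [0.2167, 0.1667, 0.1667, 0.1583, 0.2917]
t=2: π = [0.2217, 0.1667, 0.1533, 0.1542, 0.3042]
t=3: π = [0.2222, 0.1640, 0.1543, 0.1529, 0.3066]
t=4: π = [0.2222, 0.1637, 0.1538, 0.1529, 0.3074]
t=5: π = [0.2222, 0.1635, 0.1538, 0.1529, 0.3076]

π = [0.2222, 0.1635, 0.1538, 0.1529, 0.3076]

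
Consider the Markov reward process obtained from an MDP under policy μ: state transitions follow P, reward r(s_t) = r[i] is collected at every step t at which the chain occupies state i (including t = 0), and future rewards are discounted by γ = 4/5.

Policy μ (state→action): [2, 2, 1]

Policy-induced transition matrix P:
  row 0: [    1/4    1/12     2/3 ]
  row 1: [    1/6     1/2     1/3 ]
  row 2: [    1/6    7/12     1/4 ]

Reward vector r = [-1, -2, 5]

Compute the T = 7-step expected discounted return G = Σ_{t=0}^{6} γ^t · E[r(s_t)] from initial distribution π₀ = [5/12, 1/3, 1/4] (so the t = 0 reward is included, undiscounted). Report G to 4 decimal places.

t=0: π = [0.4167, 0.3333, 0.2500], E[r] = 0.1667, γ^t·E[r] = 0.166667, running G = 0.166667
t=1: π = [0.2014, 0.3472, 0.4514], E[r] = 1.3611, γ^t·E[r] = 1.088889, running G = 1.255556
t=2: π = [0.1834, 0.4537, 0.3628], E[r] = 0.7234, γ^t·E[r] = 0.462963, running G = 1.718519
t=3: π = [0.1820, 0.4538, 0.3642], E[r] = 0.7317, γ^t·E[r] = 0.374617, running G = 2.093136
t=4: π = [0.1818, 0.4545, 0.3636], E[r] = 0.7272, γ^t·E[r] = 0.297880, running G = 2.391016
t=5: π = [0.1818, 0.4545, 0.3636], E[r] = 0.7273, γ^t·E[r] = 0.238323, running G = 2.629338
t=6: π = [0.1818, 0.4545, 0.3636], E[r] = 0.7273, γ^t·E[r] = 0.190650, running G = 2.819989

G = 2.8200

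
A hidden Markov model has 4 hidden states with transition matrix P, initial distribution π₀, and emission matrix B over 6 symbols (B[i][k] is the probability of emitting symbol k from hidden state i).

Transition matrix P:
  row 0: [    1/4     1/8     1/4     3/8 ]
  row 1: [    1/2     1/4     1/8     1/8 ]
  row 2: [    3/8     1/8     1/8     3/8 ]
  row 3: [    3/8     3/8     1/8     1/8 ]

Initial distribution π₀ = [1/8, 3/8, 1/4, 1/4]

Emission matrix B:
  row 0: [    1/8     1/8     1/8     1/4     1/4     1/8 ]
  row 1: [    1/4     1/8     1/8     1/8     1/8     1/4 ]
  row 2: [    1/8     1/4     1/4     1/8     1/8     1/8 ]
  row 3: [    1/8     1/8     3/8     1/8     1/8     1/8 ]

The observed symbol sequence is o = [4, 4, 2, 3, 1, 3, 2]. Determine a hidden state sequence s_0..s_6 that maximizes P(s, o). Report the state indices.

t=0: δ = [3.125e-02, 4.688e-02, 3.125e-02, 3.125e-02]  (obs o_0=4)
t=1: δ = [5.859e-03, 1.465e-03, 9.766e-04, 1.465e-03]  ψ = [1, 1, 0, 0]  (obs o_1=4)
t=2: δ = [1.831e-04, 9.155e-05, 3.662e-04, 8.240e-04]  ψ = [0, 0, 0, 0]  (obs o_2=2)
t=3: δ = [7.725e-05, 3.862e-05, 1.287e-05, 1.717e-05]  ψ = [3, 3, 3, 2]  (obs o_3=3)
t=4: δ = [2.414e-06, 1.207e-06, 4.828e-06, 3.621e-06]  ψ = [0, 0, 0, 0]  (obs o_4=1)
t=5: δ = [4.526e-07, 1.697e-07, 7.544e-08, 2.263e-07]  ψ = [2, 3, 0, 2]  (obs o_5=3)
t=6: δ = [1.414e-08, 1.061e-08, 2.829e-08, 6.365e-08]  ψ = [0, 3, 0, 0]  (obs o_6=2)
backtrack: best end state = 3; path = [1, 0, 3, 0, 2, 0, 3]

path = [1, 0, 3, 0, 2, 0, 3]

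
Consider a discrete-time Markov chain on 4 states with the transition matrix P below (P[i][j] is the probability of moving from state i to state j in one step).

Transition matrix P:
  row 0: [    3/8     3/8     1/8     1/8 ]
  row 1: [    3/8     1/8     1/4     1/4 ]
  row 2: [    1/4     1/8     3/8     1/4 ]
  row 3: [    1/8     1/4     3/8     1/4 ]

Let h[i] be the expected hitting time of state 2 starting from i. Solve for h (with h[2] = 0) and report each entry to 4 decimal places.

First-step conditioning: h[2] = 0; for i ≠ 2, h[i] = 1 + Σ_k P[i][k]·h[k].
  h[0] = 1 + 3/8·h[0] + 3/8·h[1] + 1/8·h[3]
  h[1] = 1 + 3/8·h[0] + 1/8·h[1] + 1/4·h[3]
  h[3] = 1 + 1/8·h[0] + 1/4·h[1] + 1/4·h[3]
Solving the 3×3 linear system over states ≠ 2 gives exactly h = [568/117, 496/117, 0, 32/9] (h[2] = 0 is the target).

h = [4.8547, 4.2393, 0.0000, 3.5556]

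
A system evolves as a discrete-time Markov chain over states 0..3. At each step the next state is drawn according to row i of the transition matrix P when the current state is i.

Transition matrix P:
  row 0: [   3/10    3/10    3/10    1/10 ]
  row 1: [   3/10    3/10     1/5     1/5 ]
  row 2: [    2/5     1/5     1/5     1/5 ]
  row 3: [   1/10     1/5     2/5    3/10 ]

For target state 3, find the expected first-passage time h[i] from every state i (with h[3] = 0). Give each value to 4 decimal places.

First-step conditioning: h[3] = 0; for i ≠ 3, h[i] = 1 + Σ_k P[i][k]·h[k].
  h[0] = 1 + 3/10·h[0] + 3/10·h[1] + 3/10·h[2]
  h[1] = 1 + 3/10·h[0] + 3/10·h[1] + 1/5·h[2]
  h[2] = 1 + 2/5·h[0] + 1/5·h[1] + 1/5·h[2]
Solving the 3×3 linear system over states ≠ 3 gives exactly h = [545/83, 495/83, 500/83, 0] (h[3] = 0 is the target).

h = [6.5663, 5.9639, 6.0241, 0.0000]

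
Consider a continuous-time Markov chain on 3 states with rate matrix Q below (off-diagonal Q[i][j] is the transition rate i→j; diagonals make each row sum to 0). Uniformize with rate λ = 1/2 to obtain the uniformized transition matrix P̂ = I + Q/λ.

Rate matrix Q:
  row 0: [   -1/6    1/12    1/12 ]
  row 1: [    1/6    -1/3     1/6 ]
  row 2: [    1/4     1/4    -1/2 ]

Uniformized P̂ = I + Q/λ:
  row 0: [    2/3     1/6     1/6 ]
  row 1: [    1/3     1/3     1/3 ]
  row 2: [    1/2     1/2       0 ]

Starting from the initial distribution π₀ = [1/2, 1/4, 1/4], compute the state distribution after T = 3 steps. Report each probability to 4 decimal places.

t=0: π = [0.5000, 0.2500, 0.2500]
t=1: π = [0.5417, 0.2917, 0.1667]
t=2: π = [0.5417, 0.2708, 0.1875]
t=3: π = [0.5451, 0.2743, 0.1806]

π = [0.5451, 0.2743, 0.1806]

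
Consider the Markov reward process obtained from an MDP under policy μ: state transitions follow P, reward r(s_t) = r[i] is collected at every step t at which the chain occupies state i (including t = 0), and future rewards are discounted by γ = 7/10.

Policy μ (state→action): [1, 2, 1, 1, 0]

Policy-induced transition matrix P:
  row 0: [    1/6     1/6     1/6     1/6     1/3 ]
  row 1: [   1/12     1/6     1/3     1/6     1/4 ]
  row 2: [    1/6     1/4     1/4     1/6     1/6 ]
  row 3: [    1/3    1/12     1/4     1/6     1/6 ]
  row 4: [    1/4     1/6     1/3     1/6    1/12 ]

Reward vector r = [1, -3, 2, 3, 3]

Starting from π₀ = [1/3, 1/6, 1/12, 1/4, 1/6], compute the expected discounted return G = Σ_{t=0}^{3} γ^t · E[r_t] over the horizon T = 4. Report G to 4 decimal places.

G = 3.3198

t=0: π = [0.3333, 0.1667, 0.0833, 0.2500, 0.1667], E[r] = 1.2500, γ^t·E[r] = 1.250000, running G = 1.250000
t=1: π = [0.2083, 0.1528, 0.2500, 0.1667, 0.2222], E[r] = 1.4167, γ^t·E[r] = 0.991667, running G = 2.241667
t=2: π = [0.2002, 0.1736, 0.2639, 0.1667, 0.1956], E[r] = 1.2940, γ^t·E[r] = 0.634051, running G = 2.875718
t=3: π = [0.1963, 0.1748, 0.2641, 0.1667, 0.1982], E[r] = 1.2948, γ^t·E[r] = 0.444100, running G = 3.319818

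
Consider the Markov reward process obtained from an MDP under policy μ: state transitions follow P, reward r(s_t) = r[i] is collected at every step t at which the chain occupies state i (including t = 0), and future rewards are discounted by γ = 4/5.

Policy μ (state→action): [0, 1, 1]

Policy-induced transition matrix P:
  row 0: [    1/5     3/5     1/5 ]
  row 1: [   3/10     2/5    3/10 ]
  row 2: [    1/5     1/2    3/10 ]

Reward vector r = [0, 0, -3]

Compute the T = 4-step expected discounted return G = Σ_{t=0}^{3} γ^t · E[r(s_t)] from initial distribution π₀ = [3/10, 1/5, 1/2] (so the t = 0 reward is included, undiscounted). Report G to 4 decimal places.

t=0: π = [0.3000, 0.2000, 0.5000], E[r] = -1.5000, γ^t·E[r] = -1.500000, running G = -1.500000
t=1: π = [0.2200, 0.5100, 0.2700], E[r] = -0.8100, γ^t·E[r] = -0.648000, running G = -2.148000
t=2: π = [0.2510, 0.4710, 0.2780], E[r] = -0.8340, γ^t·E[r] = -0.533760, running G = -2.681760
t=3: π = [0.2471, 0.4780, 0.2749], E[r] = -0.8247, γ^t·E[r] = -0.422246, running G = -3.104006

G = -3.1040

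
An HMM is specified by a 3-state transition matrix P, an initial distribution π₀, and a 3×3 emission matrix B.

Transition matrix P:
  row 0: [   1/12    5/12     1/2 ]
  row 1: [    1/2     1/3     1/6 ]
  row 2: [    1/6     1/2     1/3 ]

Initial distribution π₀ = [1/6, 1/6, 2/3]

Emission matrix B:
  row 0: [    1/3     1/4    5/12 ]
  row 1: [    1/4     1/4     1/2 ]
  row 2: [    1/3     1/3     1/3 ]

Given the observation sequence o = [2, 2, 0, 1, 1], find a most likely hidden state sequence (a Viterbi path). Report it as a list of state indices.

t=0: δ = [6.944e-02, 8.333e-02, 2.222e-01]  (obs o_0=2)
t=1: δ = [1.736e-02, 5.556e-02, 2.469e-02]  ψ = [1, 2, 2]  (obs o_1=2)
t=2: δ = [9.259e-03, 4.630e-03, 3.086e-03]  ψ = [1, 1, 1]  (obs o_2=0)
t=3: δ = [5.787e-04, 9.645e-04, 1.543e-03]  ψ = [1, 0, 0]  (obs o_3=1)
t=4: δ = [1.206e-04, 1.929e-04, 1.715e-04]  ψ = [1, 2, 2]  (obs o_4=1)
backtrack: best end state = 1; path = [2, 1, 0, 2, 1]

path = [2, 1, 0, 2, 1]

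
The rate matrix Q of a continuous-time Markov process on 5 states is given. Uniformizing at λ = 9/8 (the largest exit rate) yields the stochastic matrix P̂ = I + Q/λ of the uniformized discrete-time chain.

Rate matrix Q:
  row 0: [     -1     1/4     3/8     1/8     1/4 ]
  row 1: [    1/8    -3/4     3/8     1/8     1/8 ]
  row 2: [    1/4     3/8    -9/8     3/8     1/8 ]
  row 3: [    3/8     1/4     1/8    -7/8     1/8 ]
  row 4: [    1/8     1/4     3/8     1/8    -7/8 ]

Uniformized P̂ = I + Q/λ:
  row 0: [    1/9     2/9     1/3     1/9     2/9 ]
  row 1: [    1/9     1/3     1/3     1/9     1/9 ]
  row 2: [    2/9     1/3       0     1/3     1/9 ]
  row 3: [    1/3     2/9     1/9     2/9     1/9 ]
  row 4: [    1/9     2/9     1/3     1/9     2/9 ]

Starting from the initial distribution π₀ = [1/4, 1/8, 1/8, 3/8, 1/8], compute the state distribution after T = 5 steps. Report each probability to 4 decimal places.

t=0: π = [0.2500, 0.1250, 0.1250, 0.3750, 0.1250]
t=1: π = [0.2083, 0.2500, 0.2083, 0.1806, 0.1528]
t=2: π = [0.1744, 0.2731, 0.2238, 0.1775, 0.1512]
t=3: π = [0.1754, 0.2774, 0.2193, 0.1806, 0.1473]
t=4: π = [0.1756, 0.2774, 0.2201, 0.1799, 0.1470]
t=5: π = [0.1755, 0.2775, 0.2200, 0.1800, 0.1470]

π = [0.1755, 0.2775, 0.2200, 0.1800, 0.1470]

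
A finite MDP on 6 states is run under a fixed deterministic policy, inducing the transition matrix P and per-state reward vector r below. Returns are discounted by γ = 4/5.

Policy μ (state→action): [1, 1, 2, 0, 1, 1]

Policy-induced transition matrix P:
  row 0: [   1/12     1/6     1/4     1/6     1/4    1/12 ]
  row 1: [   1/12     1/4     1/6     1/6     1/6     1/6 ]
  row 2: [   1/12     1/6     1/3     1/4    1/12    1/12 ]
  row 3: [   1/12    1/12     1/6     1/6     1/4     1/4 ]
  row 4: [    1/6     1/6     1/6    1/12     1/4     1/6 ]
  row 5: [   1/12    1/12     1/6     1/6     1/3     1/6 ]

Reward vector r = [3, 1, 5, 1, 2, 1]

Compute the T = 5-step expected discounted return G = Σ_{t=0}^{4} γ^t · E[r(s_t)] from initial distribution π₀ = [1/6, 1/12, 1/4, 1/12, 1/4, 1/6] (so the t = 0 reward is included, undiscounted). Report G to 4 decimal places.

t=0: π = [0.1667, 0.0833, 0.2500, 0.0833, 0.2500, 0.1667], E[r] = 2.5833, γ^t·E[r] = 2.583333, running G = 2.583333
t=1: π = [0.1042, 0.1528, 0.2222, 0.1667, 0.2153, 0.1389], E[r] = 2.3125, γ^t·E[r] = 1.850000, running G = 4.433333
t=2: π = [0.1013, 0.1539, 0.2124, 0.1672, 0.2118, 0.1534], E[r] = 2.2639, γ^t·E[r] = 1.448889, running G = 5.882222
t=3: π = [0.1010, 0.1528, 0.2105, 0.1667, 0.2146, 0.1545], E[r] = 2.2585, γ^t·E[r] = 1.156370, running G = 7.038593
t=4: π = [0.1012, 0.1526, 0.2102, 0.1663, 0.2151, 0.1546], E[r] = 2.2581, γ^t·E[r] = 0.924937, running G = 7.963529

G = 7.9635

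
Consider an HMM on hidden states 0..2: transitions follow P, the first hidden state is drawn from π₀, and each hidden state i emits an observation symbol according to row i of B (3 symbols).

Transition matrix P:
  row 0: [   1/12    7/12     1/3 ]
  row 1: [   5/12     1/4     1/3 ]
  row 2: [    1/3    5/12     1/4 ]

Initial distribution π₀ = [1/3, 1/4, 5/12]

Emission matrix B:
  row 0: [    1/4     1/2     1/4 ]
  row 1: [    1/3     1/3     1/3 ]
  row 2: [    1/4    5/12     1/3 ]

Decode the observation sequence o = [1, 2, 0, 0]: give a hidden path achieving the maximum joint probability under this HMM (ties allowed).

t=0: δ = [1.667e-01, 8.333e-02, 1.736e-01]  (obs o_0=1)
t=1: δ = [1.447e-02, 3.241e-02, 1.852e-02]  ψ = [2, 0, 0]  (obs o_1=2)
t=2: δ = [3.376e-03, 2.813e-03, 2.701e-03]  ψ = [1, 0, 1]  (obs o_2=0)
t=3: δ = [2.930e-04, 6.564e-04, 2.813e-04]  ψ = [1, 0, 0]  (obs o_3=0)
backtrack: best end state = 1; path = [0, 1, 0, 1]

path = [0, 1, 0, 1]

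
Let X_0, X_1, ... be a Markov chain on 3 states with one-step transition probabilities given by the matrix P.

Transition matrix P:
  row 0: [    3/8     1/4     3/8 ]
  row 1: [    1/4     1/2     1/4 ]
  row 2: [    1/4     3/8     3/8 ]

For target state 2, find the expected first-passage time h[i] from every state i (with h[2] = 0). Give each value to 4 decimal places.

h = [3.0000, 3.5000, 0.0000]

First-step conditioning: h[2] = 0; for i ≠ 2, h[i] = 1 + Σ_k P[i][k]·h[k].
  h[0] = 1 + 3/8·h[0] + 1/4·h[1]
  h[1] = 1 + 1/4·h[0] + 1/2·h[1]
Solving the 2×2 linear system over states ≠ 2 gives exactly h = [3, 7/2, 0] (h[2] = 0 is the target).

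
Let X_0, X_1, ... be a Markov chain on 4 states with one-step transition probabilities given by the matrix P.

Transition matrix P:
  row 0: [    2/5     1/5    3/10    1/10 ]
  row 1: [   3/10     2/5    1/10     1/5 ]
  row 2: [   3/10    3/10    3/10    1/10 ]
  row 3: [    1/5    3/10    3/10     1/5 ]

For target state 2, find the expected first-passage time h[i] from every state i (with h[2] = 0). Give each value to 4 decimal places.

First-step conditioning: h[2] = 0; for i ≠ 2, h[i] = 1 + Σ_k P[i][k]·h[k].
  h[0] = 1 + 2/5·h[0] + 1/5·h[1] + 1/10·h[3]
  h[1] = 1 + 3/10·h[0] + 2/5·h[1] + 1/5·h[3]
  h[3] = 1 + 1/5·h[0] + 3/10·h[1] + 1/5·h[3]
Solving the 3×3 linear system over states ≠ 2 gives exactly h = [142/35, 178/35, 0, 146/35] (h[2] = 0 is the target).

h = [4.0571, 5.0857, 0.0000, 4.1714]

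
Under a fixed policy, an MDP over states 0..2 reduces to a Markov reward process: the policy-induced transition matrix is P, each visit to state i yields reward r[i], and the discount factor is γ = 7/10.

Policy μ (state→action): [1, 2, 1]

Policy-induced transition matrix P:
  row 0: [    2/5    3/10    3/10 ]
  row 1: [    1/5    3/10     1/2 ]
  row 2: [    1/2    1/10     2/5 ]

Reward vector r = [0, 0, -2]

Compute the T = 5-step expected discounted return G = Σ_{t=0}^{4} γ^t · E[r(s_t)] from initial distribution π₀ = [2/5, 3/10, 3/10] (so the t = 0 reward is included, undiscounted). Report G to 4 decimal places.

G = -1.9719

t=0: π = [0.4000, 0.3000, 0.3000], E[r] = -0.6000, γ^t·E[r] = -0.600000, running G = -0.600000
t=1: π = [0.3700, 0.2400, 0.3900], E[r] = -0.7800, γ^t·E[r] = -0.546000, running G = -1.146000
t=2: π = [0.3910, 0.2220, 0.3870], E[r] = -0.7740, γ^t·E[r] = -0.379260, running G = -1.525260
t=3: π = [0.3943, 0.2226, 0.3831], E[r] = -0.7662, γ^t·E[r] = -0.262807, running G = -1.788067
t=4: π = [0.3938, 0.2234, 0.3828], E[r] = -0.7657, γ^t·E[r] = -0.183835, running G = -1.971902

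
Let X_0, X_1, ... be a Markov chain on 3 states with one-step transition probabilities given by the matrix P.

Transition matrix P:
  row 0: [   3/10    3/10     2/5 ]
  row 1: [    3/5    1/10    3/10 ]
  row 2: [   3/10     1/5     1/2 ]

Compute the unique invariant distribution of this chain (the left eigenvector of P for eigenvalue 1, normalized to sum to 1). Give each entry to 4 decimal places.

Balance equations π_j = Σ_i π_i·P[i][j]:
  π_0 = 3/10·π_0 + 3/5·π_1 + 3/10·π_2
  π_1 = 3/10·π_0 + 1/10·π_1 + 1/5·π_2
  normalize: π_0 + π_1 + π_2 = 1
Solving the linear system gives exactly π = [39/107, 23/107, 45/107].

π = [0.3645, 0.2150, 0.4206]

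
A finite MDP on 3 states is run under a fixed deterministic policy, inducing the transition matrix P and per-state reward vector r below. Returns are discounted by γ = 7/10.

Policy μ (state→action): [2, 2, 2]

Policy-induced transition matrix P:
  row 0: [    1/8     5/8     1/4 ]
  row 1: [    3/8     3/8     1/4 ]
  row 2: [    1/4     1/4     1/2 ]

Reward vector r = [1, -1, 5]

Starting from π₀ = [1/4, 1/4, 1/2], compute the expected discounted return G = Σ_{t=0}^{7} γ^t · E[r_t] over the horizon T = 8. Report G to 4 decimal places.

t=0: π = [0.2500, 0.2500, 0.5000], E[r] = 2.5000, γ^t·E[r] = 2.500000, running G = 2.500000
t=1: π = [0.2500, 0.3750, 0.3750], E[r] = 1.7500, γ^t·E[r] = 1.225000, running G = 3.725000
t=2: π = [0.2656, 0.3906, 0.3438], E[r] = 1.5938, γ^t·E[r] = 0.780938, running G = 4.505938
t=3: π = [0.2656, 0.3984, 0.3359], E[r] = 1.5469, γ^t·E[r] = 0.530578, running G = 5.036516
t=4: π = [0.2666, 0.3994, 0.3340], E[r] = 1.5371, γ^t·E[r] = 0.369060, running G = 5.405576
t=5: π = [0.2666, 0.3999, 0.3335], E[r] = 1.5342, γ^t·E[r] = 0.257850, running G = 5.663425
t=6: π = [0.2667, 0.4000, 0.3334], E[r] = 1.5336, γ^t·E[r] = 0.180423, running G = 5.843848
t=7: π = [0.2667, 0.4000, 0.3333], E[r] = 1.5334, γ^t·E[r] = 0.126281, running G = 5.970129

G = 5.9701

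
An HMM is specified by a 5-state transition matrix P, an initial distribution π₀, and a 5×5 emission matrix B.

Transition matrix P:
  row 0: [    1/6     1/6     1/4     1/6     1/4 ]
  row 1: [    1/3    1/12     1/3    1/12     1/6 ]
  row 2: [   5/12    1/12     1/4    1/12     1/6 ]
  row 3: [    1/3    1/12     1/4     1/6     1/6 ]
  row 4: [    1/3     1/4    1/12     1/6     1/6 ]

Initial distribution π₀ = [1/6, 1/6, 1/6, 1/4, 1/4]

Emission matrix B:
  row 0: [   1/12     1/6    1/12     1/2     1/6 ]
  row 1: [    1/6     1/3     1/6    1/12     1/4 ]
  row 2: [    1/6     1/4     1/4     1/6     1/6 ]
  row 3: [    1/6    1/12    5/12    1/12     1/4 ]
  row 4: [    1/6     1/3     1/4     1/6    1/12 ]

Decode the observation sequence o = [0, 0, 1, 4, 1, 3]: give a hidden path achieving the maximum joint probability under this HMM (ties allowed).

t=0: δ = [1.389e-02, 2.778e-02, 2.778e-02, 4.167e-02, 4.167e-02]  (obs o_0=0)
t=1: δ = [1.157e-03, 1.736e-03, 1.736e-03, 1.157e-03, 1.157e-03]  ψ = [3, 4, 3, 3, 3]  (obs o_1=0)
t=2: δ = [1.206e-04, 9.645e-05, 1.447e-04, 1.608e-05, 9.645e-05]  ψ = [2, 4, 1, 0, 0]  (obs o_2=1)
t=3: δ = [1.005e-05, 6.028e-06, 6.028e-06, 5.023e-06, 2.512e-06]  ψ = [2, 4, 2, 0, 0]  (obs o_3=4)
t=4: δ = [4.186e-07, 5.582e-07, 6.279e-07, 1.395e-07, 8.372e-07]  ψ = [2, 0, 0, 0, 0]  (obs o_4=1)
t=5: δ = [1.395e-07, 1.744e-08, 3.101e-08, 1.163e-08, 2.326e-08]  ψ = [4, 4, 1, 4, 4]  (obs o_5=3)
backtrack: best end state = 0; path = [4, 1, 2, 0, 4, 0]

path = [4, 1, 2, 0, 4, 0]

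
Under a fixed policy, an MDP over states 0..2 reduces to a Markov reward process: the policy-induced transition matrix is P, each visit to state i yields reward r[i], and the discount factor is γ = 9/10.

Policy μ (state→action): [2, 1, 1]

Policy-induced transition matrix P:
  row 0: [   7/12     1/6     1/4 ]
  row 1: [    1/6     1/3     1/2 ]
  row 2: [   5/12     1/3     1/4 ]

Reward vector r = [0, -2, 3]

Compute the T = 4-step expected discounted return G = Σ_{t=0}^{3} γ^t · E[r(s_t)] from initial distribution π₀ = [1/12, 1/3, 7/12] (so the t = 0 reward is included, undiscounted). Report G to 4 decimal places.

G = 2.0709

t=0: π = [0.0833, 0.3333, 0.5833], E[r] = 1.0833, γ^t·E[r] = 1.083333, running G = 1.083333
t=1: π = [0.3472, 0.3194, 0.3333], E[r] = 0.3611, γ^t·E[r] = 0.325000, running G = 1.408333
t=2: π = [0.3947, 0.2755, 0.3299], E[r] = 0.4387, γ^t·E[r] = 0.355313, running G = 1.763646
t=3: π = [0.4136, 0.2676, 0.3189], E[r] = 0.4215, γ^t·E[r] = 0.307266, running G = 2.070911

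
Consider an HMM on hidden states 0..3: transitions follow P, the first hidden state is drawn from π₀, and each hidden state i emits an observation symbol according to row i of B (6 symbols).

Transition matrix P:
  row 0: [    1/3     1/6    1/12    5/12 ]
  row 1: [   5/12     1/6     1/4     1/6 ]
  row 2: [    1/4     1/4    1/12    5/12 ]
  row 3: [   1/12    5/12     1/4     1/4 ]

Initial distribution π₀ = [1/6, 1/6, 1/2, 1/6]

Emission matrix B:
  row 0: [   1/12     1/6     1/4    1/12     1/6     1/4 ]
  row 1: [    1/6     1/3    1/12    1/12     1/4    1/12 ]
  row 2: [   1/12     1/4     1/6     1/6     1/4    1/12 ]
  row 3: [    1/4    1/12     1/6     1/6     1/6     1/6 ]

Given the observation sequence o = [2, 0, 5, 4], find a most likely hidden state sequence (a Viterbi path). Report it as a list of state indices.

path = [2, 3, 3, 1]

t=0: δ = [4.167e-02, 1.389e-02, 8.333e-02, 2.778e-02]  (obs o_0=2)
t=1: δ = [1.736e-03, 3.472e-03, 5.787e-04, 8.681e-03]  ψ = [2, 2, 2, 2]  (obs o_1=0)
t=2: δ = [3.617e-04, 3.014e-04, 1.808e-04, 3.617e-04]  ψ = [1, 3, 3, 3]  (obs o_2=5)
t=3: δ = [2.093e-05, 3.768e-05, 2.261e-05, 2.512e-05]  ψ = [1, 3, 3, 0]  (obs o_3=4)
backtrack: best end state = 1; path = [2, 3, 3, 1]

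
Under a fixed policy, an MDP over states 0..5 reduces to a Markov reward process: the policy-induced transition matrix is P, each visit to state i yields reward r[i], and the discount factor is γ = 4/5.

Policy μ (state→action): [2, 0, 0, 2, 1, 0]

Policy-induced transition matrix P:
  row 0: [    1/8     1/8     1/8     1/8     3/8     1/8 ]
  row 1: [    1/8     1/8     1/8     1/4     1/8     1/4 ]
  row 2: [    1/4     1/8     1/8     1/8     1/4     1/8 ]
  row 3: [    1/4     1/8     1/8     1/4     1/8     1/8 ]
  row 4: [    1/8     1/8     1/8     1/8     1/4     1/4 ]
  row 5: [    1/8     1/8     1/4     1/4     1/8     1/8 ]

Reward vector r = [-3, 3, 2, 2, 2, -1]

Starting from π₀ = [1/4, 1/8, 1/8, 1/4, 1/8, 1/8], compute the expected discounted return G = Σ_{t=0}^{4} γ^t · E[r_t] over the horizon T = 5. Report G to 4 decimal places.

G = 2.3744

t=0: π = [0.2500, 0.1250, 0.1250, 0.2500, 0.1250, 0.1250], E[r] = 0.5000, γ^t·E[r] = 0.500000, running G = 0.500000
t=1: π = [0.1719, 0.1250, 0.1406, 0.1875, 0.2188, 0.1563], E[r] = 0.7969, γ^t·E[r] = 0.637500, running G = 1.137500
t=2: π = [0.1660, 0.1250, 0.1445, 0.1836, 0.2129, 0.1680], E[r] = 0.7910, γ^t·E[r] = 0.506250, running G = 1.643750
t=3: π = [0.1660, 0.1250, 0.1460, 0.1846, 0.2112, 0.1672], E[r] = 0.7932, γ^t·E[r] = 0.406125, running G = 2.049875
t=4: π = [0.1663, 0.1250, 0.1459, 0.1846, 0.2112, 0.1670], E[r] = 0.7923, γ^t·E[r] = 0.324538, running G = 2.374413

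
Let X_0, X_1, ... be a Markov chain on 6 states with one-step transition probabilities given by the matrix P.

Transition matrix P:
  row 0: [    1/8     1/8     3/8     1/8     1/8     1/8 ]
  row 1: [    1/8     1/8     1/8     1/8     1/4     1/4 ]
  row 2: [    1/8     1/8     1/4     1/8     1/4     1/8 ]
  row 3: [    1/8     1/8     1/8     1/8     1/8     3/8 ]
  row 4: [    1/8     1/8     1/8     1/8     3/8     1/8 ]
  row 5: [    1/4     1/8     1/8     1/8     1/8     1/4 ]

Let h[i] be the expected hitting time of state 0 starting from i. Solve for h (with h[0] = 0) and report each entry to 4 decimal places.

First-step conditioning: h[0] = 0; for i ≠ 0, h[i] = 1 + Σ_k P[i][k]·h[k].
  h[1] = 1 + 1/8·h[1] + 1/8·h[2] + 1/8·h[3] + 1/4·h[4] + 1/4·h[5]
  h[2] = 1 + 1/8·h[1] + 1/4·h[2] + 1/8·h[3] + 1/4·h[4] + 1/8·h[5]
  h[3] = 1 + 1/8·h[1] + 1/8·h[2] + 1/8·h[3] + 1/8·h[4] + 3/8·h[5]
  h[4] = 1 + 1/8·h[1] + 1/8·h[2] + 1/8·h[3] + 3/8·h[4] + 1/8·h[5]
  h[5] = 1 + 1/8·h[1] + 1/8·h[2] + 1/8·h[3] + 1/8·h[4] + 1/4·h[5]
Solving the 5×5 linear system over states ≠ 0 gives exactly h = [0, 440/67, 448/67, 432/67, 448/67, 384/67] (h[0] = 0 is the target).

h = [0.0000, 6.5672, 6.6866, 6.4478, 6.6866, 5.7313]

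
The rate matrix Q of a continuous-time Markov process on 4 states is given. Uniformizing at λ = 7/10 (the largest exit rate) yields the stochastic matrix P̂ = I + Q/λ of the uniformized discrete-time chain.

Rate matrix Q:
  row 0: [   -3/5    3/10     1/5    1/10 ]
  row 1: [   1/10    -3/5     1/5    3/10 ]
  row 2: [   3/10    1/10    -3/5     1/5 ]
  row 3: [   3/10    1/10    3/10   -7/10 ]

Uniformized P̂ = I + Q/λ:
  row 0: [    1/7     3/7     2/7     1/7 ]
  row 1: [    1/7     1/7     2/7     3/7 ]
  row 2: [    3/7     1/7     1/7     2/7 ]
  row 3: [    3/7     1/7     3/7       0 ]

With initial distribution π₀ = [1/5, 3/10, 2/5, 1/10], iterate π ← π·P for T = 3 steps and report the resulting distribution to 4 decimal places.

t=0: π = [0.2000, 0.3000, 0.4000, 0.1000]
t=1: π = [0.2857, 0.2000, 0.2429, 0.2714]
t=2: π = [0.2898, 0.2245, 0.2898, 0.1959]
t=3: π = [0.2816, 0.2257, 0.2723, 0.2204]

π = [0.2816, 0.2257, 0.2723, 0.2204]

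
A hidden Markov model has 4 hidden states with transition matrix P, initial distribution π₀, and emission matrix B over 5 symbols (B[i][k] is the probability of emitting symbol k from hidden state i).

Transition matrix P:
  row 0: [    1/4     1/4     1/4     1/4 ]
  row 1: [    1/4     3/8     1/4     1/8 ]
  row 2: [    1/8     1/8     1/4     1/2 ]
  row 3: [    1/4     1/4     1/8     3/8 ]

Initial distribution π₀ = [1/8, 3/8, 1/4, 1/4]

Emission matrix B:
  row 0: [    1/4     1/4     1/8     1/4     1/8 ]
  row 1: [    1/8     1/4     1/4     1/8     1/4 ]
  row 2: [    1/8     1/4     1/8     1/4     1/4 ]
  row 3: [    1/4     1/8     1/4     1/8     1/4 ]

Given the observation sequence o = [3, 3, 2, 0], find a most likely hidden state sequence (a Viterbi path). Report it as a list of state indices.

path = [2, 2, 3, 3]

t=0: δ = [3.125e-02, 4.688e-02, 6.250e-02, 3.125e-02]  (obs o_0=3)
t=1: δ = [2.930e-03, 2.197e-03, 3.906e-03, 3.906e-03]  ψ = [1, 1, 2, 2]  (obs o_1=3)
t=2: δ = [1.221e-04, 2.441e-04, 1.221e-04, 4.883e-04]  ψ = [3, 3, 2, 2]  (obs o_2=2)
t=3: δ = [3.052e-05, 1.526e-05, 7.629e-06, 4.578e-05]  ψ = [3, 3, 1, 3]  (obs o_3=0)
backtrack: best end state = 3; path = [2, 2, 3, 3]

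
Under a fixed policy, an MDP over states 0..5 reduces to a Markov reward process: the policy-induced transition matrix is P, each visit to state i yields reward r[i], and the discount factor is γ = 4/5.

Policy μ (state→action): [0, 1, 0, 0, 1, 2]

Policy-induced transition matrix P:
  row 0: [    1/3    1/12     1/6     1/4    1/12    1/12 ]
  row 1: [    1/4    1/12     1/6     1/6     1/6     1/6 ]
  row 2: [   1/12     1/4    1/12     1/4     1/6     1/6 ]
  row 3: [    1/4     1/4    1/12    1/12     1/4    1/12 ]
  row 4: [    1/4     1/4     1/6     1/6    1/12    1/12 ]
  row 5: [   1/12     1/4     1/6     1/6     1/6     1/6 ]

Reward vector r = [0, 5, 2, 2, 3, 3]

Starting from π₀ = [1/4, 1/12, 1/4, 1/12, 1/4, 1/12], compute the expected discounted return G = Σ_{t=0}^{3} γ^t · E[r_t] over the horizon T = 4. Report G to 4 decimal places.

t=0: π = [0.2500, 0.0833, 0.2500, 0.0833, 0.2500, 0.0833], E[r] = 2.0833, γ^t·E[r] = 2.083333, running G = 2.083333
t=1: π = [0.2153, 0.1944, 0.1389, 0.2014, 0.1319, 0.1181], E[r] = 2.4028, γ^t·E[r] = 1.922222, running G = 4.005556
t=2: π = [0.2251, 0.1817, 0.1383, 0.1794, 0.1545, 0.1209], E[r] = 2.3704, γ^t·E[r] = 1.517037, running G = 5.522593
t=3: π = [0.2255, 0.1822, 0.1402, 0.1820, 0.1500, 0.1201], E[r] = 2.3655, γ^t·E[r] = 1.211160, running G = 6.733753

G = 6.7338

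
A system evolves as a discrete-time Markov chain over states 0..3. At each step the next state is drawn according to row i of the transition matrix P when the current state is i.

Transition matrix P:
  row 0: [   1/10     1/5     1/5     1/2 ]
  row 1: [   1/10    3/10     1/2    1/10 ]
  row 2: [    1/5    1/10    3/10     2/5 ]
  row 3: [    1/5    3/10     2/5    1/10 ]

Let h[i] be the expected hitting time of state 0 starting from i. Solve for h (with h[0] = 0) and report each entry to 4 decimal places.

First-step conditioning: h[0] = 0; for i ≠ 0, h[i] = 1 + Σ_k P[i][k]·h[k].
  h[1] = 1 + 3/10·h[1] + 1/2·h[2] + 1/10·h[3]
  h[2] = 1 + 1/10·h[1] + 3/10·h[2] + 2/5·h[3]
  h[3] = 1 + 3/10·h[1] + 2/5·h[2] + 1/10·h[3]
Solving the 3×3 linear system over states ≠ 0 gives exactly h = [0, 1230/199, 1100/199, 1120/199] (h[0] = 0 is the target).

h = [0.0000, 6.1809, 5.5276, 5.6281]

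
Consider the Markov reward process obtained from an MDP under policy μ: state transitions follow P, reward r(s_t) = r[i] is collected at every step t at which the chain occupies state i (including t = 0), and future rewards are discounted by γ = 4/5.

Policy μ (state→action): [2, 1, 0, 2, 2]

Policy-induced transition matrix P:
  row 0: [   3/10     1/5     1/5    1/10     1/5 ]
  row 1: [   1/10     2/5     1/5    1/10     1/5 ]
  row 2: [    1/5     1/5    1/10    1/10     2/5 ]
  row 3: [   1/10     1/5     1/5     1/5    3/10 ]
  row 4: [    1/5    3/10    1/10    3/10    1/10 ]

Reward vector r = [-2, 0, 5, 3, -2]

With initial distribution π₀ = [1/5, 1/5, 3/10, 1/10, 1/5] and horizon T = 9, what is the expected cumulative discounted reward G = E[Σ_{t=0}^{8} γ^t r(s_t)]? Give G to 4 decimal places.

t=0: π = [0.2000, 0.2000, 0.3000, 0.1000, 0.2000], E[r] = 1.0000, γ^t·E[r] = 1.000000, running G = 1.000000
t=1: π = [0.1900, 0.2600, 0.1500, 0.1500, 0.2500], E[r] = 0.3200, γ^t·E[r] = 0.256000, running G = 1.256000
t=2: π = [0.1780, 0.2770, 0.1600, 0.1650, 0.2200], E[r] = 0.4990, γ^t·E[r] = 0.319360, running G = 1.575360
t=3: π = [0.1736, 0.2774, 0.1620, 0.1605, 0.2265], E[r] = 0.4913, γ^t·E[r] = 0.251546, running G = 1.826906
t=4: π = [0.1736, 0.2781, 0.1612, 0.1614, 0.2258], E[r] = 0.4911, γ^t·E[r] = 0.201138, running G = 2.028044
t=5: π = [0.1734, 0.2782, 0.1613, 0.1613, 0.2258], E[r] = 0.4920, γ^t·E[r] = 0.161226, running G = 2.189270
t=6: π = [0.1734, 0.2782, 0.1613, 0.1613, 0.2258], E[r] = 0.4919, γ^t·E[r] = 0.128951, running G = 2.318221
t=7: π = [0.1734, 0.2782, 0.1613, 0.1613, 0.2258], E[r] = 0.4919, γ^t·E[r] = 0.103166, running G = 2.421386
t=8: π = [0.1734, 0.2782, 0.1613, 0.1613, 0.2258], E[r] = 0.4919, γ^t·E[r] = 0.082533, running G = 2.503920

G = 2.5039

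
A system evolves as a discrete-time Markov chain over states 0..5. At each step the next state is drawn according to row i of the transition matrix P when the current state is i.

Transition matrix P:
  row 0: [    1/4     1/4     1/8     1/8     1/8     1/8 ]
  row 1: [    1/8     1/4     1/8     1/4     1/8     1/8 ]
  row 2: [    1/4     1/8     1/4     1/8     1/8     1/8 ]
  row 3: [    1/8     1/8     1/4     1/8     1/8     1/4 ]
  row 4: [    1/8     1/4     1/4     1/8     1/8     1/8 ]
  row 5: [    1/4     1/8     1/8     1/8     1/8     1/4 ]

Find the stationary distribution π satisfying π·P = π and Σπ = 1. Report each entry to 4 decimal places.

π = [0.1923, 0.1882, 0.1819, 0.1485, 0.1250, 0.1641]

Balance equations π_j = Σ_i π_i·P[i][j]:
  π_0 = 1/4·π_0 + 1/8·π_1 + 1/4·π_2 + 1/8·π_3 + 1/8·π_4 + 1/4·π_5
  π_1 = 1/4·π_0 + 1/4·π_1 + 1/8·π_2 + 1/8·π_3 + 1/4·π_4 + 1/8·π_5
  π_2 = 1/8·π_0 + 1/8·π_1 + 1/4·π_2 + 1/4·π_3 + 1/4·π_4 + 1/8·π_5
  π_3 = 1/8·π_0 + 1/4·π_1 + 1/8·π_2 + 1/8·π_3 + 1/8·π_4 + 1/8·π_5
  π_4 = 1/8·π_0 + 1/8·π_1 + 1/8·π_2 + 1/8·π_3 + 1/8·π_4 + 1/8·π_5
  normalize: π_0 + π_1 + π_2 + π_3 + π_4 + π_5 = 1
Solving the linear system gives exactly π = [703/3656, 86/457, 582/3199, 543/3656, 1/8, 4199/25592].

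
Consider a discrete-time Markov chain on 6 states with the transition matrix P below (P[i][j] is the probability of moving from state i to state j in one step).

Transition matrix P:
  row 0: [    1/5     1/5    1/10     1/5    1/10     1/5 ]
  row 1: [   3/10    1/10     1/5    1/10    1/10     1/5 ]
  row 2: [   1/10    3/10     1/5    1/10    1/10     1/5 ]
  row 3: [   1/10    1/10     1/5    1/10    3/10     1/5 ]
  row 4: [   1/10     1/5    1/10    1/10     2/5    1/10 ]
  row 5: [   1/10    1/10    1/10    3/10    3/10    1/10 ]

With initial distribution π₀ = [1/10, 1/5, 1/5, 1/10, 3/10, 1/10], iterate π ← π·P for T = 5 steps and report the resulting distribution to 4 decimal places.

t=0: π = [0.1000, 0.2000, 0.2000, 0.1000, 0.3000, 0.1000]
t=1: π = [0.1500, 0.1800, 0.1500, 0.1300, 0.2300, 0.1600]
t=2: π = [0.1510, 0.1680, 0.1460, 0.1470, 0.2270, 0.1610]
t=3: π = [0.1487, 0.1670, 0.1461, 0.1473, 0.2297, 0.1612]
t=4: π = [0.1483, 0.1671, 0.1460, 0.1471, 0.2306, 0.1609]
t=5: π = [0.1482, 0.1671, 0.1460, 0.1470, 0.2308, 0.1608]

π = [0.1482, 0.1671, 0.1460, 0.1470, 0.2308, 0.1608]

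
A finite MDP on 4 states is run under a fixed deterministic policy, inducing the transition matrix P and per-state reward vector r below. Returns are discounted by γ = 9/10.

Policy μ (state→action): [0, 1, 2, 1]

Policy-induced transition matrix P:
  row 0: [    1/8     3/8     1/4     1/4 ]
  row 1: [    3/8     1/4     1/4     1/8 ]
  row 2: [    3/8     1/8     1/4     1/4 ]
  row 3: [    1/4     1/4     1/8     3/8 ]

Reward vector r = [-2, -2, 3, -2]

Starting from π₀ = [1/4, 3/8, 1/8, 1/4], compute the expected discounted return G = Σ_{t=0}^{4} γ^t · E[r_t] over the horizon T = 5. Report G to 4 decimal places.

G = -4.1696

t=0: π = [0.2500, 0.3750, 0.1250, 0.2500], E[r] = -1.3750, γ^t·E[r] = -1.375000, running G = -1.375000
t=1: π = [0.2813, 0.2656, 0.2188, 0.2344], E[r] = -0.9063, γ^t·E[r] = -0.815625, running G = -2.190625
t=2: π = [0.2754, 0.2578, 0.2207, 0.2461], E[r] = -0.8965, γ^t·E[r] = -0.726152, running G = -2.916777
t=3: π = [0.2754, 0.2568, 0.2192, 0.2485], E[r] = -0.9038, γ^t·E[r] = -0.658876, running G = -3.575654
t=4: π = [0.2751, 0.2570, 0.2189, 0.2490], E[r] = -0.9053, γ^t·E[r] = -0.593990, running G = -4.169644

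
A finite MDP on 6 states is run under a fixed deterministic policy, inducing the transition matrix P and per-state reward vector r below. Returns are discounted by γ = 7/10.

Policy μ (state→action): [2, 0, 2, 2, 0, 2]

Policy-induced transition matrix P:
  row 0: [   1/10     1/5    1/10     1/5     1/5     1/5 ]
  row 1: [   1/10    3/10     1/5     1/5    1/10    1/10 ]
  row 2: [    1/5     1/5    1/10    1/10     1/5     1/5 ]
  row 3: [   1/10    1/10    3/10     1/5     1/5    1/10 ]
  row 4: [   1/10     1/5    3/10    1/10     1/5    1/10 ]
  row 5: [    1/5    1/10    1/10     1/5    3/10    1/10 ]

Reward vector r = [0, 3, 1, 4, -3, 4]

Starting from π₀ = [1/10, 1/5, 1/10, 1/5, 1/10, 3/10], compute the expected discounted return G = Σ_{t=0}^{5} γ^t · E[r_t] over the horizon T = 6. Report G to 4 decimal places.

t=0: π = [0.1000, 0.2000, 0.1000, 0.2000, 0.1000, 0.3000], E[r] = 2.4000, γ^t·E[r] = 2.400000, running G = 2.400000
t=1: π = [0.1400, 0.1700, 0.1800, 0.1800, 0.2100, 0.1200], E[r] = 1.2600, γ^t·E[r] = 0.882000, running G = 3.282000
t=2: π = [0.1300, 0.1870, 0.1950, 0.1610, 0.1950, 0.1320], E[r] = 1.3430, γ^t·E[r] = 0.658070, running G = 3.940070
t=3: π = [0.1327, 0.1894, 0.1899, 0.1610, 0.1945, 0.1325], E[r] = 1.3486, γ^t·E[r] = 0.462570, running G = 4.402640
t=4: π = [0.1322, 0.1896, 0.1900, 0.1616, 0.1943, 0.1323], E[r] = 1.3512, γ^t·E[r] = 0.324414, running G = 4.727053
t=5: π = [0.1322, 0.1896, 0.1901, 0.1616, 0.1943, 0.1322], E[r] = 1.3512, γ^t·E[r] = 0.227102, running G = 4.954155

G = 4.9542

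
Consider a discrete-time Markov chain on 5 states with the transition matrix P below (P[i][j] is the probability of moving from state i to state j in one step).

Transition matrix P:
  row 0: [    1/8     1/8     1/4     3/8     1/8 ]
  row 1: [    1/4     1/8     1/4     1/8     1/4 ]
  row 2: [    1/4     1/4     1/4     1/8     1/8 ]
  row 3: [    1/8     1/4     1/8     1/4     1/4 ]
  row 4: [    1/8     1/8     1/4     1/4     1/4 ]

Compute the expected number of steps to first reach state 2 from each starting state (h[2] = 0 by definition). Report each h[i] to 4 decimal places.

First-step conditioning: h[2] = 0; for i ≠ 2, h[i] = 1 + Σ_k P[i][k]·h[k].
  h[0] = 1 + 1/8·h[0] + 1/8·h[1] + 3/8·h[3] + 1/8·h[4]
  h[1] = 1 + 1/4·h[0] + 1/8·h[1] + 1/8·h[3] + 1/4·h[4]
  h[3] = 1 + 1/8·h[0] + 1/4·h[1] + 1/4·h[3] + 1/4·h[4]
  h[4] = 1 + 1/8·h[0] + 1/8·h[1] + 1/4·h[3] + 1/4·h[4]
Solving the 4×4 linear system over states ≠ 2 gives exactly h = [4216/909, 4096/909, 0, 4664/909, 1384/303] (h[2] = 0 is the target).

h = [4.6381, 4.5061, 0.0000, 5.1309, 4.5677]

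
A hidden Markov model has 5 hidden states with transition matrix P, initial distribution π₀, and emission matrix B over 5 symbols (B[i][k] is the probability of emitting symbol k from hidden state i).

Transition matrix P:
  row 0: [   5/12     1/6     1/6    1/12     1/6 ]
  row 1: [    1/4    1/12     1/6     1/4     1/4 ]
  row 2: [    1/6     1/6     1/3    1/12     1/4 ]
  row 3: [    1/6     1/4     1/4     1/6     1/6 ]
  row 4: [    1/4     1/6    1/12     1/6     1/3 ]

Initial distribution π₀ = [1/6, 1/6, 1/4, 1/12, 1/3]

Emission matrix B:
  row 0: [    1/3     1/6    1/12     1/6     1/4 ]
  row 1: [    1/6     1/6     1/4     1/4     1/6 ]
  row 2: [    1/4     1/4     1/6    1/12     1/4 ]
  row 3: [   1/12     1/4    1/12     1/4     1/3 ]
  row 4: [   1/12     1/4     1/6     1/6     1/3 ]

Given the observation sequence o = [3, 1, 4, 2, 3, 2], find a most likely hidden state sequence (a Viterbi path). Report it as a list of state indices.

path = [4, 4, 4, 4, 4, 4]

t=0: δ = [2.778e-02, 4.167e-02, 2.083e-02, 2.083e-02, 5.556e-02]  (obs o_0=3)
t=1: δ = [2.315e-03, 1.543e-03, 1.736e-03, 2.604e-03, 4.630e-03]  ψ = [4, 4, 1, 1, 4]  (obs o_1=1)
t=2: δ = [2.894e-04, 1.286e-04, 1.628e-04, 2.572e-04, 5.144e-04]  ψ = [4, 4, 3, 4, 4]  (obs o_2=4)
t=3: δ = [1.072e-05, 2.143e-05, 1.072e-05, 7.144e-06, 2.858e-05]  ψ = [4, 4, 3, 4, 4]  (obs o_3=2)
t=4: δ = [1.191e-06, 1.191e-06, 2.977e-07, 1.340e-06, 1.588e-06]  ψ = [4, 4, 1, 1, 4]  (obs o_4=3)
t=5: δ = [4.135e-08, 8.372e-08, 5.582e-08, 2.481e-08, 8.820e-08]  ψ = [0, 3, 3, 1, 4]  (obs o_5=2)
backtrack: best end state = 4; path = [4, 4, 4, 4, 4, 4]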